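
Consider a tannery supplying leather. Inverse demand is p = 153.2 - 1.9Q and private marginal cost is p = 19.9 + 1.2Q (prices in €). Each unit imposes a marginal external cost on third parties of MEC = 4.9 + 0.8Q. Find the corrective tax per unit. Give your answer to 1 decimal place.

tax = €31.2 per unit

Social marginal cost = private MC + MEC = 24.8 + 2.0Q.
Set SMC = demand: 24.8 + 2.0Q = 153.2 - 1.9Q → Q* = 32.9231.
The Pigouvian tax equals MEC at Q*: 4.9 + 0.8×32.9231 = 31.2385.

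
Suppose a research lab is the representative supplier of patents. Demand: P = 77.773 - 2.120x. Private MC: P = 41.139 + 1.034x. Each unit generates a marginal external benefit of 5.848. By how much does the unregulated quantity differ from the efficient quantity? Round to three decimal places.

1.854 units

Market equilibrium (private): 41.139 + 1.034x = 77.773 - 2.120x → x_m = 11.6151.
Social marginal cost = private MC − MEB = 35.291 + 1.034x.
Set SMC = demand: 35.291 + 1.034x = 77.773 - 2.120x → x* = 13.4692.
Gap = |11.6151 − 13.4692| = 1.8541.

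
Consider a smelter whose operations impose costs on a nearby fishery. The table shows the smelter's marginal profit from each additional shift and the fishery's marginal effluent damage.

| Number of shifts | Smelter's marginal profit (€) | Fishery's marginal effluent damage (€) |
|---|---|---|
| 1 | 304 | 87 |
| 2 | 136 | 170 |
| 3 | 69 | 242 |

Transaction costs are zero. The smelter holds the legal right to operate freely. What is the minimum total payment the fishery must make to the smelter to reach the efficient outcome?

Left alone the smelter would choose level 3 (marginal profit stays positive).
Efficient level: k* = 1 (marginal profit ≥ marginal effluent damage through 1).
The fishery must at least cover the smelter's forgone profit from cutting 3→1: 136 + 69 = 205.

€205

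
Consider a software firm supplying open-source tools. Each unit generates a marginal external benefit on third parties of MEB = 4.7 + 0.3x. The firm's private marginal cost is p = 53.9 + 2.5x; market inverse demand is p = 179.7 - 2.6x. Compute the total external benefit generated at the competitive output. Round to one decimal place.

Market equilibrium (private): 53.9 + 2.5x = 179.7 - 2.6x → x_m = 24.6667.
Total external benefit = ∫₀^{x_m} (4.7 + 0.3x) dx = 4.7×24.6667 + ½×0.3×24.6667² = 207.2004.

207.2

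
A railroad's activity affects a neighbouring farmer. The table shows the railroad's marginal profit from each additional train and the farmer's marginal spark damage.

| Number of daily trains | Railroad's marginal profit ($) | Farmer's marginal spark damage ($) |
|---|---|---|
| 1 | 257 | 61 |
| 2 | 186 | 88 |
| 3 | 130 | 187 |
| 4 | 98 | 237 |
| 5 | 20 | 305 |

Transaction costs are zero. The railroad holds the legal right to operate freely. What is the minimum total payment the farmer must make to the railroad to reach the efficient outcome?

Left alone the railroad would choose level 5 (marginal profit stays positive).
Efficient level: k* = 2 (marginal profit ≥ marginal spark damage through 2).
The farmer must at least cover the railroad's forgone profit from cutting 5→2: 130 + 98 + 20 = 248.

$248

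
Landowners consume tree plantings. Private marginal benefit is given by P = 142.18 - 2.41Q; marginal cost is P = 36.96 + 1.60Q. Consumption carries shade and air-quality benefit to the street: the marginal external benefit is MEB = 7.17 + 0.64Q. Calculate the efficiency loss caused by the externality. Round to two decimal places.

DWL = 85.20

Market equilibrium (private): 36.96 + 1.60Q = 142.18 - 2.41Q → Q_m = 26.2394.
Social marginal benefit = demand + MEB = 149.35 - 1.77Q.
Set SMB = MC: 149.35 - 1.77Q = 36.96 + 1.60Q → Q* = 33.3501.
Height of the DWL triangle at Q_m is SMB(Q_m) − MC(Q_m) = MEB(Q_m) = 23.9632.
DWL = ½ × 7.1107 × 23.9632 = 85.1976.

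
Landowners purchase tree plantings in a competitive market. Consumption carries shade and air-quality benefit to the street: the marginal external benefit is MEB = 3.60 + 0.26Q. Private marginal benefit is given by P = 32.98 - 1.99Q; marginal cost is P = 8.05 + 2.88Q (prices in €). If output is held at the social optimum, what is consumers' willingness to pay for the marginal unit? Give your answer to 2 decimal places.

P = €20.66

Social marginal benefit = demand + MEB = 36.58 - 1.73Q.
Set SMB = MC: 36.58 - 1.73Q = 8.05 + 2.88Q → Q* = 6.1887.
Consumer price on the demand curve at Q*: 32.98 − 1.99×6.1887 = 20.6645.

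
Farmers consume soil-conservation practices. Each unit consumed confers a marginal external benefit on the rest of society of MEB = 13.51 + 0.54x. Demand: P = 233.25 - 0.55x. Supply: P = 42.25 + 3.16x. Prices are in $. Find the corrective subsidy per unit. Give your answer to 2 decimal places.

subsidy = $48.35 per unit

Social marginal benefit = demand + MEB = 246.76 - 0.01x.
Set SMB = MC: 246.76 - 0.01x = 42.25 + 3.16x → x* = 64.5142.
The Pigouvian subsidy equals MEB at x*: 13.51 + 0.54×64.5142 = 48.3477.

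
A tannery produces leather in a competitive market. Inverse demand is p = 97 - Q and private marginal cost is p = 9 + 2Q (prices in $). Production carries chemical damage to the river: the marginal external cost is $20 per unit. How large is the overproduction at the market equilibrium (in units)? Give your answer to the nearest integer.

7 units

Market equilibrium (private): 9 + 2Q = 97 - Q → Q_m = 29.3333.
Social marginal cost = private MC + MEC = 29 + 2Q.
Set SMC = demand: 29 + 2Q = 97 - Q → Q* = 22.6667.
Gap = |29.3333 − 22.6667| = 6.6666.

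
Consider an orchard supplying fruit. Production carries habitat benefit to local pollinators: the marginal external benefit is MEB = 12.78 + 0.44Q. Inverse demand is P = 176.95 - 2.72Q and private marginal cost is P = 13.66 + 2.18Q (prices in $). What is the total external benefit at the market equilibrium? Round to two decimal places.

$670.20

Market equilibrium (private): 13.66 + 2.18Q = 176.95 - 2.72Q → Q_m = 33.3245.
Total external benefit = ∫₀^{Q_m} (12.78 + 0.44Q) dQ = 12.78×33.3245 + ½×0.44×33.3245² = 670.2020.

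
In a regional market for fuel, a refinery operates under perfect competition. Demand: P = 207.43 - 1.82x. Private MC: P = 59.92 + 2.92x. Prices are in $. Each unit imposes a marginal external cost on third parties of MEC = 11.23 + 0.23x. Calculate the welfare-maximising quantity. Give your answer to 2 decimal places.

Social marginal cost = private MC + MEC = 71.15 + 3.15x.
Set SMC = demand: 71.15 + 3.15x = 207.43 - 1.82x → x* = 27.4205.

x* = 27.42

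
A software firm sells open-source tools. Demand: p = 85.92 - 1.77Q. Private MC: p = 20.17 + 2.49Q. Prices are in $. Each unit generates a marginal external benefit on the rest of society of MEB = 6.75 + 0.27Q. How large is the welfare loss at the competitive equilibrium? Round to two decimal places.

DWL = $14.94

Market equilibrium (private): 20.17 + 2.49Q = 85.92 - 1.77Q → Q_m = 15.4343.
Social marginal cost = private MC − MEB = 13.42 + 2.22Q.
Set SMC = demand: 13.42 + 2.22Q = 85.92 - 1.77Q → Q* = 18.1704.
The welfare-loss triangle has base |Q_m − Q*| and height MEB(Q_m) (the vertical gap between SMC and demand is zero at Q* and MEB at Q_m).
DWL = ½ × 2.7361 × 10.9173 = 14.9354.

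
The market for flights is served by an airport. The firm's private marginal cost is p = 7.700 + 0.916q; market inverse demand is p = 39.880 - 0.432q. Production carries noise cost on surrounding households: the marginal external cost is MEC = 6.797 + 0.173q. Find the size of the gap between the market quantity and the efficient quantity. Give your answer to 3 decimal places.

Market equilibrium (private): 7.700 + 0.916q = 39.880 - 0.432q → q_m = 23.8724.
Social marginal cost = private MC + MEC = 14.497 + 1.089q.
Set SMC = demand: 14.497 + 1.089q = 39.880 - 0.432q → q* = 16.6884.
Gap = |23.8724 − 16.6884| = 7.1840.

7.184 units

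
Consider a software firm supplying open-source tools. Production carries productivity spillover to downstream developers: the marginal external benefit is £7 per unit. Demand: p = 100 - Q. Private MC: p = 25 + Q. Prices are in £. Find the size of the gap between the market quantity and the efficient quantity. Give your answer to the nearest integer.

4 units

Market equilibrium (private): 25 + Q = 100 - Q → Q_m = 37.5000.
Social marginal cost = private MC − MEB = 18 + Q.
Set SMC = demand: 18 + Q = 100 - Q → Q* = 41.0000.
Gap = |37.5000 − 41.0000| = 3.5000.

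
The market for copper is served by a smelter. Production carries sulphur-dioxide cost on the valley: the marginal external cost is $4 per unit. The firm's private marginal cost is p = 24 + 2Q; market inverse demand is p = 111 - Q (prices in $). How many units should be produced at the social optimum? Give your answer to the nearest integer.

Social marginal cost = private MC + MEC = 28 + 2Q.
Set SMC = demand: 28 + 2Q = 111 - Q → Q* = 27.6667.

Q* = 28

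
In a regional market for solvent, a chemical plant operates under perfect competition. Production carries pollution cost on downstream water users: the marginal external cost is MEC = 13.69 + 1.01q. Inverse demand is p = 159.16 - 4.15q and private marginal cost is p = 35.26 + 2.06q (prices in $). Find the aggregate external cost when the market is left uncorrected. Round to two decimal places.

$474.16

Market equilibrium (private): 35.26 + 2.06q = 159.16 - 4.15q → q_m = 19.9517.
Total external cost = ∫₀^{q_m} (13.69 + 1.01q) dq = 13.69×19.9517 + ½×1.01×19.9517² = 474.1643.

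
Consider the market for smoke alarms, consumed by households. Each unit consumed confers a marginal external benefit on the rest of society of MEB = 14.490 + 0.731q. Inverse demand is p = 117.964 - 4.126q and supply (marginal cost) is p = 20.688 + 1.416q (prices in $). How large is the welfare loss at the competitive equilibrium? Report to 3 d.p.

Market equilibrium (private): 20.688 + 1.416q = 117.964 - 4.126q → q_m = 17.5525.
Social marginal benefit = demand + MEB = 132.454 - 3.395q.
Set SMB = MC: 132.454 - 3.395q = 20.688 + 1.416q → q* = 23.2313.
The loss is the area between SMB and MC from q* to q_m; with linear curves that's a triangle of height MEB(q_m).
DWL = ½ × 5.6788 × 27.3209 = 77.5750.

DWL = $77.575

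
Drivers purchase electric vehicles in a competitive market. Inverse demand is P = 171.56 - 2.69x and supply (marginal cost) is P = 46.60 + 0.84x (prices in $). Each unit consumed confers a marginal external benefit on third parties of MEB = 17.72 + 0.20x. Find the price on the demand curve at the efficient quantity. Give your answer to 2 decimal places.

Social marginal benefit = demand + MEB = 189.28 - 2.49x.
Set SMB = MC: 189.28 - 2.49x = 46.60 + 0.84x → x* = 42.8468.
Consumer price on the demand curve at x*: 171.56 − 2.69×42.8468 = 56.3021.

P = $56.30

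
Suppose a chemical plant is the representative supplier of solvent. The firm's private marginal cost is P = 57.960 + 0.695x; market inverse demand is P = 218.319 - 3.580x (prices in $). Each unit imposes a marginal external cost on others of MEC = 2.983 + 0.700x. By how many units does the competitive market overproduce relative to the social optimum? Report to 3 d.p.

5.878 units

Market equilibrium (private): 57.960 + 0.695x = 218.319 - 3.580x → x_m = 37.5109.
Social marginal cost = private MC + MEC = 60.943 + 1.395x.
Set SMC = demand: 60.943 + 1.395x = 218.319 - 3.580x → x* = 31.6334.
Gap = |37.5109 − 31.6334| = 5.8775.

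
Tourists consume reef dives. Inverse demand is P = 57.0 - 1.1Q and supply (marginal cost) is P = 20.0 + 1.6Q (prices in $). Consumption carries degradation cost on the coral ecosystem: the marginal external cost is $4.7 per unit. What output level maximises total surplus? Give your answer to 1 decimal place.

Q* = 12.0

Social marginal benefit = demand − MEC = 52.3 - 1.1Q.
Set SMB = MC: 52.3 - 1.1Q = 20.0 + 1.6Q → Q* = 11.9630.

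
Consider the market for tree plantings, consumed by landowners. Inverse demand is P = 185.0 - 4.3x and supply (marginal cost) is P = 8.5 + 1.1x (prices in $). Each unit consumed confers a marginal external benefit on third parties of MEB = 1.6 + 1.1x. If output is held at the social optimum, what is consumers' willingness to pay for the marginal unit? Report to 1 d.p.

P = $6.9

Social marginal benefit = demand + MEB = 186.6 - 3.2x.
Set SMB = MC: 186.6 - 3.2x = 8.5 + 1.1x → x* = 41.4186.
Consumer price on the demand curve at x*: 185.0 − 4.3×41.4186 = 6.9000.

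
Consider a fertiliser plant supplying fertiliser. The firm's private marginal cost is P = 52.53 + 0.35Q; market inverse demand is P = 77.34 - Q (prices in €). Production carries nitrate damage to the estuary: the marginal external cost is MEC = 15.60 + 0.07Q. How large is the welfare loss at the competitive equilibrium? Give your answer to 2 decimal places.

DWL = €100.41

Market equilibrium (private): 52.53 + 0.35Q = 77.34 - Q → Q_m = 18.3778.
Social marginal cost = private MC + MEC = 68.13 + 0.42Q.
Set SMC = demand: 68.13 + 0.42Q = 77.34 - Q → Q* = 6.4859.
Between Q* and Q_m the wedge SMC − demand runs linearly from 0 to MEC(Q_m), so the loss is a triangle.
DWL = ½ × 11.8919 × 16.8864 = 100.4057.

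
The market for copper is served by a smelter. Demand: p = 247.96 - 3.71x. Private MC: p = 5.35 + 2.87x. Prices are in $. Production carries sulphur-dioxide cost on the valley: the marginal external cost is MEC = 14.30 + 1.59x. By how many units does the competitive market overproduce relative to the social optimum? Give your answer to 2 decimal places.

Market equilibrium (private): 5.35 + 2.87x = 247.96 - 3.71x → x_m = 36.8708.
Social marginal cost = private MC + MEC = 19.65 + 4.46x.
Set SMC = demand: 19.65 + 4.46x = 247.96 - 3.71x → x* = 27.9449.
Gap = |36.8708 − 27.9449| = 8.9259.

8.93 units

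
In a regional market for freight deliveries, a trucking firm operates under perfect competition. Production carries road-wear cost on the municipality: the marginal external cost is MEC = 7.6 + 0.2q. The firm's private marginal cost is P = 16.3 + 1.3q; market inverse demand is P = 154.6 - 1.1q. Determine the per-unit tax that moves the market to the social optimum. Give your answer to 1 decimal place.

tax = 17.7 per unit

Social marginal cost = private MC + MEC = 23.9 + 1.5q.
Set SMC = demand: 23.9 + 1.5q = 154.6 - 1.1q → q* = 50.2692.
The Pigouvian tax equals MEC at q*: 7.6 + 0.2×50.2692 = 17.6538.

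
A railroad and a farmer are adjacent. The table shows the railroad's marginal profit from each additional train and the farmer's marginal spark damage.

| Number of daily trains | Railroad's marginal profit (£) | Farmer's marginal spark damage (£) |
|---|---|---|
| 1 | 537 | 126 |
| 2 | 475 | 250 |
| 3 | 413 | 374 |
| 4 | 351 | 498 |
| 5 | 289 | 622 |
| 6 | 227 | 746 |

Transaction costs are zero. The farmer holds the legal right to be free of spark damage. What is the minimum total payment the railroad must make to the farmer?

Efficient level: marginal profit ≥ marginal spark damage through level 3, so k* = 3.
With the farmer holding the right, the railroad must at least compensate total damage at k*: 126 + 250 + 374 = 750.

£750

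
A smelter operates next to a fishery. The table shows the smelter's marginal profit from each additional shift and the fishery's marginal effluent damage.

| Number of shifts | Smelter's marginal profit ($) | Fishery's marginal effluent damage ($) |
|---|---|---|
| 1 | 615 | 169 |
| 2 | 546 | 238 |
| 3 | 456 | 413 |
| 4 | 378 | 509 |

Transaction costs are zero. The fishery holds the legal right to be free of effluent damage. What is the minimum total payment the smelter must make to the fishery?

Efficient level: marginal profit ≥ marginal effluent damage through level 3, so k* = 3.
With the fishery holding the right, the smelter must at least compensate total damage at k*: 169 + 238 + 413 = 820.

$820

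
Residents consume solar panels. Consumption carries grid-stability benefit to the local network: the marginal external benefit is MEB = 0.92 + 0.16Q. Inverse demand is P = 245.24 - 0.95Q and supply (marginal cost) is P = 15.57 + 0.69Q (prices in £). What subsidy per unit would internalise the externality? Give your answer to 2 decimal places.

subsidy = £25.85 per unit

Social marginal benefit = demand + MEB = 246.16 - 0.79Q.
Set SMB = MC: 246.16 - 0.79Q = 15.57 + 0.69Q → Q* = 155.8041.
The Pigouvian subsidy equals MEB at Q*: 0.92 + 0.16×155.8041 = 25.8487.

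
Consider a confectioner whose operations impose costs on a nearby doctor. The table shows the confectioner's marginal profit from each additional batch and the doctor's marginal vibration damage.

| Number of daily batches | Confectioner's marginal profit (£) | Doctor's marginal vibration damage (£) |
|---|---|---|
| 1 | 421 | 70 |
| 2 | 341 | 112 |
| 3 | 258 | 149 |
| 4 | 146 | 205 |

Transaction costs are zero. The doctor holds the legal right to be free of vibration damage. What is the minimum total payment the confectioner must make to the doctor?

Efficient level: marginal profit ≥ marginal vibration damage through level 3, so k* = 3.
With the doctor holding the right, the confectioner must at least compensate total damage at k*: 70 + 112 + 149 = 331.

£331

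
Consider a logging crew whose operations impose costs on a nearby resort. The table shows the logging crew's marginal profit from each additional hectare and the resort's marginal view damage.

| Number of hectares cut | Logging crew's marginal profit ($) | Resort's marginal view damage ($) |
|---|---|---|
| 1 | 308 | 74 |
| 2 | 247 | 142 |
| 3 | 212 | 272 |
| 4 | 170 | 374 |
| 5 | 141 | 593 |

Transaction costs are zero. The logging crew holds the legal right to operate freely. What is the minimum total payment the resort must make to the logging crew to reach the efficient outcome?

$523

Left alone the logging crew would choose level 5 (marginal profit stays positive).
Efficient level: k* = 2 (marginal profit ≥ marginal view damage through 2).
The resort must at least cover the logging crew's forgone profit from cutting 5→2: 212 + 170 + 141 = 523.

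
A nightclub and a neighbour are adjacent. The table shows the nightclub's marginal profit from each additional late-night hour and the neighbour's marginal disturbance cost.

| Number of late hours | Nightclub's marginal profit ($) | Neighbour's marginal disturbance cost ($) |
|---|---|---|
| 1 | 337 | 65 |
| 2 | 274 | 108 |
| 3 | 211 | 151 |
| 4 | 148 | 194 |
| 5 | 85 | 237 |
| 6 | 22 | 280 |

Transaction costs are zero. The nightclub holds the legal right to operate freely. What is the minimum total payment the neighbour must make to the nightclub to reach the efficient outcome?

Left alone the nightclub would choose level 6 (marginal profit stays positive).
Efficient level: k* = 3 (marginal profit ≥ marginal disturbance cost through 3).
The neighbour must at least cover the nightclub's forgone profit from cutting 6→3: 148 + 85 + 22 = 255.

$255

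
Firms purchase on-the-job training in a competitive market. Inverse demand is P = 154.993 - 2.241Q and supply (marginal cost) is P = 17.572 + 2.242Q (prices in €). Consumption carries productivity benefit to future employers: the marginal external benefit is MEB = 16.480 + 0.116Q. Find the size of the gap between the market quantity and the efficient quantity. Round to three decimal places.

Market equilibrium (private): 17.572 + 2.242Q = 154.993 - 2.241Q → Q_m = 30.6538.
Social marginal benefit = demand + MEB = 171.473 - 2.125Q.
Set SMB = MC: 171.473 - 2.125Q = 17.572 + 2.242Q → Q* = 35.2418.
Gap = |30.6538 − 35.2418| = 4.5880.

4.588 units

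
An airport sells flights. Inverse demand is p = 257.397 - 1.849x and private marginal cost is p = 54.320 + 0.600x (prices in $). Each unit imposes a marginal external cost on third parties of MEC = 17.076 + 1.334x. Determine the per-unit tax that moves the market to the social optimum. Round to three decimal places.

tax = $82.666 per unit

Social marginal cost = private MC + MEC = 71.396 + 1.934x.
Set SMC = demand: 71.396 + 1.934x = 257.397 - 1.849x → x* = 49.1676.
The Pigouvian tax equals MEC at x*: 17.076 + 1.334×49.1676 = 82.6656.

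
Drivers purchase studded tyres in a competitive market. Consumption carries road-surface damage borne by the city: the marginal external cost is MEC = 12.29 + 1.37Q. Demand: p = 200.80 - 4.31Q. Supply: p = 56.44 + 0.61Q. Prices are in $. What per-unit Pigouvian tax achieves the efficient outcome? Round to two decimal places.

tax = $41.06 per unit

Social marginal benefit = demand − MEC = 188.51 - 5.68Q.
Set SMB = MC: 188.51 - 5.68Q = 56.44 + 0.61Q → Q* = 20.9968.
The Pigouvian tax equals MEC at Q*: 12.29 + 1.37×20.9968 = 41.0556.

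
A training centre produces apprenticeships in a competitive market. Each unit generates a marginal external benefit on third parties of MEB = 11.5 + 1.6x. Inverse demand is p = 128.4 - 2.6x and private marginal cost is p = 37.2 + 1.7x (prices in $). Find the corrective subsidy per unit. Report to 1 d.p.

subsidy = $72.4 per unit

Social marginal cost = private MC − MEB = 25.7 + 0.1x.
Set SMC = demand: 25.7 + 0.1x = 128.4 - 2.6x → x* = 38.0370.
The Pigouvian subsidy equals MEB at x*: 11.5 + 1.6×38.0370 = 72.3592.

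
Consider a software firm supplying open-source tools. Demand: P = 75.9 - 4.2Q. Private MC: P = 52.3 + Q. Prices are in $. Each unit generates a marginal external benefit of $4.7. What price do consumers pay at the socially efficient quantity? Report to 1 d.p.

P = $53.0

Social marginal cost = private MC − MEB = 47.6 + Q.
Set SMC = demand: 47.6 + Q = 75.9 - 4.2Q → Q* = 5.4423.
Consumer price on the demand curve at Q*: 75.9 − 4.2×5.4423 = 53.0423.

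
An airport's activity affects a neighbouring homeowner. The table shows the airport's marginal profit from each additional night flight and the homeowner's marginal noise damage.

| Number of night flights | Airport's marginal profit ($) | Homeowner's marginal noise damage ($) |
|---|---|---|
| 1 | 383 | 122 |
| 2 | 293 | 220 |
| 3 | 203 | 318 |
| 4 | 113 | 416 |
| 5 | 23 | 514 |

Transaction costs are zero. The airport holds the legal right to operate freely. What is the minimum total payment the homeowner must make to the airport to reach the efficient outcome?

$339

Left alone the airport would choose level 5 (marginal profit stays positive).
Efficient level: k* = 2 (marginal profit ≥ marginal noise damage through 2).
The homeowner must at least cover the airport's forgone profit from cutting 5→2: 203 + 113 + 23 = 339.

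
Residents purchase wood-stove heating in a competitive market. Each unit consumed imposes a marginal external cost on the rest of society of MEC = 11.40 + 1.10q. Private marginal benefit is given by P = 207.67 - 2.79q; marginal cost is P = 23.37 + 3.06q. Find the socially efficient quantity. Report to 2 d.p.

q* = 24.88

Social marginal benefit = demand − MEC = 196.27 - 3.89q.
Set SMB = MC: 196.27 - 3.89q = 23.37 + 3.06q → q* = 24.8777.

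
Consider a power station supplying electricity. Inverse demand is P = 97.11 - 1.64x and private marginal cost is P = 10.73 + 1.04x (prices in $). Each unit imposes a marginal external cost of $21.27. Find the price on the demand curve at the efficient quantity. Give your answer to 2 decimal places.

Social marginal cost = private MC + MEC = 32.00 + 1.04x.
Set SMC = demand: 32.00 + 1.04x = 97.11 - 1.64x → x* = 24.2948.
Consumer price on the demand curve at x*: 97.11 − 1.64×24.2948 = 57.2665.

P = $57.27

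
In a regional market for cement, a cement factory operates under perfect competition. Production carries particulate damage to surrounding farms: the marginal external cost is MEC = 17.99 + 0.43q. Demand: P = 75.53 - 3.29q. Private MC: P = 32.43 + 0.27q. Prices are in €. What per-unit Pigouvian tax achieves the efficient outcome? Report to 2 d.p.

tax = €20.70 per unit

Social marginal cost = private MC + MEC = 50.42 + 0.70q.
Set SMC = demand: 50.42 + 0.70q = 75.53 - 3.29q → q* = 6.2932.
The Pigouvian tax equals MEC at q*: 17.99 + 0.43×6.2932 = 20.6961.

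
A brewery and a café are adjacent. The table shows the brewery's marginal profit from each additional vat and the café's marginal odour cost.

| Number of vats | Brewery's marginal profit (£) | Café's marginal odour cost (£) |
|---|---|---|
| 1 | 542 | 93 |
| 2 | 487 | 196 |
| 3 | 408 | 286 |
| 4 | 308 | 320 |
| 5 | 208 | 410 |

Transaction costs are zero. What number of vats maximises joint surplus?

3

Bargaining reaches the level where marginal profit last exceeds marginal odour cost.
That holds through level 3 (408 ≥ 286) but not at 4 (308 < 320).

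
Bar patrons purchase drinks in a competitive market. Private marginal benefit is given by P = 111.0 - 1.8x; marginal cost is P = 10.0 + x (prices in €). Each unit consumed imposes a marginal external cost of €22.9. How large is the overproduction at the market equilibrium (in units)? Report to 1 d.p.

Market equilibrium (private): 10.0 + x = 111.0 - 1.8x → x_m = 36.0714.
Social marginal benefit = demand − MEC = 88.1 - 1.8x.
Set SMB = MC: 88.1 - 1.8x = 10.0 + x → x* = 27.8929.
Gap = |36.0714 − 27.8929| = 8.1785.

8.2 units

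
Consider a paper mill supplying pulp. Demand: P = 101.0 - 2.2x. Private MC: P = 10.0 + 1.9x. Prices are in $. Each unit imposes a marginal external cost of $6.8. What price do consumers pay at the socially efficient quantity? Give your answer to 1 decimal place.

Social marginal cost = private MC + MEC = 16.8 + 1.9x.
Set SMC = demand: 16.8 + 1.9x = 101.0 - 2.2x → x* = 20.5366.
Consumer price on the demand curve at x*: 101.0 − 2.2×20.5366 = 55.8195.

P = $55.8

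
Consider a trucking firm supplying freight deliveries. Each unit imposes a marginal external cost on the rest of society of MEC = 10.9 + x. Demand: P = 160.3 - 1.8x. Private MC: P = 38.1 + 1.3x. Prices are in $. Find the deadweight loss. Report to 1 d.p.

Market equilibrium (private): 38.1 + 1.3x = 160.3 - 1.8x → x_m = 39.4194.
Social marginal cost = private MC + MEC = 49.0 + 2.3x.
Set SMC = demand: 49.0 + 2.3x = 160.3 - 1.8x → x* = 27.1463.
Height of the DWL triangle at x_m is SMC(x_m) − demand(x_m) = MEC(x_m) = 50.3194.
DWL = ½ × 12.2731 × 50.3194 = 308.7875.

DWL = $308.8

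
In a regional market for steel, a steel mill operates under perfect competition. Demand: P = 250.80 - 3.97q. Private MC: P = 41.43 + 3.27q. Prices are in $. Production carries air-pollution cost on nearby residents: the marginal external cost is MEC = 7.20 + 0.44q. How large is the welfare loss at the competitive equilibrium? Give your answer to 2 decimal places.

DWL = $25.84

Market equilibrium (private): 41.43 + 3.27q = 250.80 - 3.97q → q_m = 28.9185.
Social marginal cost = private MC + MEC = 48.63 + 3.71q.
Set SMC = demand: 48.63 + 3.71q = 250.80 - 3.97q → q* = 26.3242.
Height of the DWL triangle at q_m is SMC(q_m) − demand(q_m) = MEC(q_m) = 19.9241.
DWL = ½ × 2.5943 × 19.9241 = 25.8445.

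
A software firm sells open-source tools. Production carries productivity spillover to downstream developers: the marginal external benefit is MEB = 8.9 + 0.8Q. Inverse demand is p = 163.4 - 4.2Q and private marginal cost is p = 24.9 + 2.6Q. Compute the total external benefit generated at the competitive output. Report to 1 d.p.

Market equilibrium (private): 24.9 + 2.6Q = 163.4 - 4.2Q → Q_m = 20.3676.
Total external benefit = ∫₀^{Q_m} (8.9 + 0.8Q) dQ = 8.9×20.3676 + ½×0.8×20.3676² = 347.2073.

347.2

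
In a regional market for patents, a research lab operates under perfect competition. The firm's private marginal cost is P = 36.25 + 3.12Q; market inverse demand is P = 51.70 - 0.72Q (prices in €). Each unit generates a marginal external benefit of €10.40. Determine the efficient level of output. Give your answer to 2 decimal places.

Q* = 6.73

Social marginal cost = private MC − MEB = 25.85 + 3.12Q.
Set SMC = demand: 25.85 + 3.12Q = 51.70 - 0.72Q → Q* = 6.7318.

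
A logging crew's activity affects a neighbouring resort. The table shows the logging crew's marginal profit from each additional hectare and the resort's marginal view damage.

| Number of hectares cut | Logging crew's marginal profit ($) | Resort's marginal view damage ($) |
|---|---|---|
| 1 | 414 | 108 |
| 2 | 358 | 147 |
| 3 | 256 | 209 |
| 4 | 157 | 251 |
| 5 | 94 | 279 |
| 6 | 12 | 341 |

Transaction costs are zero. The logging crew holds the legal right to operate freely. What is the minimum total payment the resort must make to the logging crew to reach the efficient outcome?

Left alone the logging crew would choose level 6 (marginal profit stays positive).
Efficient level: k* = 3 (marginal profit ≥ marginal view damage through 3).
The resort must at least cover the logging crew's forgone profit from cutting 6→3: 157 + 94 + 12 = 263.

$263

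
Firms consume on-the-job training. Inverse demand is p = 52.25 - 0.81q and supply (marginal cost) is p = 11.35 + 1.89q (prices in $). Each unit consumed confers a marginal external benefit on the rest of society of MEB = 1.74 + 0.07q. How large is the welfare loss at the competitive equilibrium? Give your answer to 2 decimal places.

DWL = $1.49

Market equilibrium (private): 11.35 + 1.89q = 52.25 - 0.81q → q_m = 15.1481.
Social marginal benefit = demand + MEB = 53.99 - 0.74q.
Set SMB = MC: 53.99 - 0.74q = 11.35 + 1.89q → q* = 16.2129.
The loss is the area between SMB and MC from q* to q_m; with linear curves that's a triangle of height MEB(q_m).
DWL = ½ × 1.0648 × 2.8004 = 1.4909.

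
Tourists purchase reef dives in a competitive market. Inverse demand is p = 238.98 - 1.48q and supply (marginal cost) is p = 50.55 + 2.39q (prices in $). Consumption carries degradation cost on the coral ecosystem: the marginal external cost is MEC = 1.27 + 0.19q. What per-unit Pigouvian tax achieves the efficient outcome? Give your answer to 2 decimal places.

Social marginal benefit = demand − MEC = 237.71 - 1.67q.
Set SMB = MC: 237.71 - 1.67q = 50.55 + 2.39q → q* = 46.0985.
The Pigouvian tax equals MEC at q*: 1.27 + 0.19×46.0985 = 10.0287.

tax = $10.03 per unit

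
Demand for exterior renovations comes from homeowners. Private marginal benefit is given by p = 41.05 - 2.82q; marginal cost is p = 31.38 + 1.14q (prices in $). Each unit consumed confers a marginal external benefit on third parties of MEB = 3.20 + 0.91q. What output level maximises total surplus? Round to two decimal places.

Social marginal benefit = demand + MEB = 44.25 - 1.91q.
Set SMB = MC: 44.25 - 1.91q = 31.38 + 1.14q → q* = 4.2197.

q* = 4.22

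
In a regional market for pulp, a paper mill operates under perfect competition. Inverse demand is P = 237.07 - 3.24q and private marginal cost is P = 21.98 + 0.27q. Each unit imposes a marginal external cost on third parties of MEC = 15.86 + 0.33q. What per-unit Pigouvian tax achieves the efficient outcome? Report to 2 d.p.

Social marginal cost = private MC + MEC = 37.84 + 0.60q.
Set SMC = demand: 37.84 + 0.60q = 237.07 - 3.24q → q* = 51.8828.
The Pigouvian tax equals MEC at q*: 15.86 + 0.33×51.8828 = 32.9813.

tax = 32.98 per unit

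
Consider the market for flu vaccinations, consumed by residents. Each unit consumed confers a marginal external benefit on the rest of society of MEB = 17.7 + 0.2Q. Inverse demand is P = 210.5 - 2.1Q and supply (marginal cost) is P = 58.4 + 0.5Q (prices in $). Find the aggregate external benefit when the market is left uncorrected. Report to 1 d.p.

Market equilibrium (private): 58.4 + 0.5Q = 210.5 - 2.1Q → Q_m = 58.5000.
Total external benefit = ∫₀^{Q_m} (17.7 + 0.2Q) dQ = 17.7×58.5000 + ½×0.2×58.5000² = 1377.6750.

$1377.7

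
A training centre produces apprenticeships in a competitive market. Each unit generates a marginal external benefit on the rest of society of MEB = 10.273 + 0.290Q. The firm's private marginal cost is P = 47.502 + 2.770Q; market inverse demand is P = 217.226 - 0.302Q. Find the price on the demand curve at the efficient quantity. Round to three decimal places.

P = 197.686

Social marginal cost = private MC − MEB = 37.229 + 2.480Q.
Set SMC = demand: 37.229 + 2.480Q = 217.226 - 0.302Q → Q* = 64.7006.
Consumer price on the demand curve at Q*: 217.226 − 0.302×64.7006 = 197.6864.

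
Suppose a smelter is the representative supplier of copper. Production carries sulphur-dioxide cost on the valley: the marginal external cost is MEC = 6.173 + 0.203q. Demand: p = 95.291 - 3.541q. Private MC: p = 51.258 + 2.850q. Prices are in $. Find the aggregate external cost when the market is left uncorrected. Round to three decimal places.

$47.349

Market equilibrium (private): 51.258 + 2.850q = 95.291 - 3.541q → q_m = 6.8898.
Total external cost = ∫₀^{q_m} (6.173 + 0.203q) dq = 6.173×6.8898 + ½×0.203×6.8898² = 47.3489.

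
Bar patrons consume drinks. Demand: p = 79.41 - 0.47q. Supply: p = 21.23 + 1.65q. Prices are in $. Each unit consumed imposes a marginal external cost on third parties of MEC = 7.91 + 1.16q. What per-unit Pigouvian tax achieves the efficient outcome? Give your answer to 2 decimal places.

tax = $25.69 per unit

Social marginal benefit = demand − MEC = 71.50 - 1.63q.
Set SMB = MC: 71.50 - 1.63q = 21.23 + 1.65q → q* = 15.3262.
The Pigouvian tax equals MEC at q*: 7.91 + 1.16×15.3262 = 25.6884.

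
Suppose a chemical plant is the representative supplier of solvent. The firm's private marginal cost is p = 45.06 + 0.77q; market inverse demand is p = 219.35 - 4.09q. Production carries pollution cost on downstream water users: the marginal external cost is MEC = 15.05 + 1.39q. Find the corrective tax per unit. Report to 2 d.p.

tax = 50.46 per unit

Social marginal cost = private MC + MEC = 60.11 + 2.16q.
Set SMC = demand: 60.11 + 2.16q = 219.35 - 4.09q → q* = 25.4784.
The Pigouvian tax equals MEC at q*: 15.05 + 1.39×25.4784 = 50.4650.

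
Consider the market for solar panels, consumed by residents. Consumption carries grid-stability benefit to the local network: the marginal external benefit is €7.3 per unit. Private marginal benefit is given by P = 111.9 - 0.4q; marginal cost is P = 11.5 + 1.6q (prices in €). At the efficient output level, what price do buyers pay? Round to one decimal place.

P = €90.4

Social marginal benefit = demand + MEB = 119.2 - 0.4q.
Set SMB = MC: 119.2 - 0.4q = 11.5 + 1.6q → q* = 53.8500.
Consumer price on the demand curve at q*: 111.9 − 0.4×53.8500 = 90.3600.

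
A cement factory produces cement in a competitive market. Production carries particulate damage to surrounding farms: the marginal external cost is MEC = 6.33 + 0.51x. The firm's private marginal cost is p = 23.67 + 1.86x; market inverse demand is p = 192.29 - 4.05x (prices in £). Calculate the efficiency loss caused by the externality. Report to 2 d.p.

Market equilibrium (private): 23.67 + 1.86x = 192.29 - 4.05x → x_m = 28.5313.
Social marginal cost = private MC + MEC = 30.00 + 2.37x.
Set SMC = demand: 30.00 + 2.37x = 192.29 - 4.05x → x* = 25.2788.
Height of the DWL triangle at x_m is SMC(x_m) − demand(x_m) = MEC(x_m) = 20.8810.
DWL = ½ × 3.2525 × 20.8810 = 33.9577.

DWL = £33.96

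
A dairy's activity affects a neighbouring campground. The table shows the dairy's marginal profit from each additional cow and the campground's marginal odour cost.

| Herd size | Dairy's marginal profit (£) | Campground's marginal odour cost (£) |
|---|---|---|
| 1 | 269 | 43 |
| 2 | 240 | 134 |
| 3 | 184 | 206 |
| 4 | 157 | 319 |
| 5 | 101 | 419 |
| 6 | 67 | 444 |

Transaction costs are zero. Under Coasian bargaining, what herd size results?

Bargaining reaches the level where marginal profit last exceeds marginal odour cost.
That holds through level 2 (240 ≥ 134) but not at 3 (184 < 206).

2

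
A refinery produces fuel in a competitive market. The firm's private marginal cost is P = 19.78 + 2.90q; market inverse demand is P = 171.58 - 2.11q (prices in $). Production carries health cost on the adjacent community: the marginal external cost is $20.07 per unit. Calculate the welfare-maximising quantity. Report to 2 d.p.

Social marginal cost = private MC + MEC = 39.85 + 2.90q.
Set SMC = demand: 39.85 + 2.90q = 171.58 - 2.11q → q* = 26.2934.

q* = 26.29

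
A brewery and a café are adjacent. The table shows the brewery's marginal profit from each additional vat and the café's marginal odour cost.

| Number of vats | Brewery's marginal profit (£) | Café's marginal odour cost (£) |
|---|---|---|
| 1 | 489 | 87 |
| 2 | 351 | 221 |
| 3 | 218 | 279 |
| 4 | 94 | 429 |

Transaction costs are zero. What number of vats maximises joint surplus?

2

Bargaining reaches the level where marginal profit last exceeds marginal odour cost.
That holds through level 2 (351 ≥ 221) but not at 3 (218 < 279).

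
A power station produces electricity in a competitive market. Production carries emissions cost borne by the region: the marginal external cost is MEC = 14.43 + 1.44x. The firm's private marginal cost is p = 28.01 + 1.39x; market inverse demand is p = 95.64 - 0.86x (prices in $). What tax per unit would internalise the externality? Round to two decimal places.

Social marginal cost = private MC + MEC = 42.44 + 2.83x.
Set SMC = demand: 42.44 + 2.83x = 95.64 - 0.86x → x* = 14.4173.
The Pigouvian tax equals MEC at x*: 14.43 + 1.44×14.4173 = 35.1909.

tax = $35.19 per unit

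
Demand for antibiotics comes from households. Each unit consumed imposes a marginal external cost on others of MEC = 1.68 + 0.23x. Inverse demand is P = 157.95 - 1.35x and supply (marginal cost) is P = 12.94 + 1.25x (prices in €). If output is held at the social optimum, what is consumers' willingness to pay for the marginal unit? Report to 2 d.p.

P = €89.58

Social marginal benefit = demand − MEC = 156.27 - 1.58x.
Set SMB = MC: 156.27 - 1.58x = 12.94 + 1.25x → x* = 50.6466.
Consumer price on the demand curve at x*: 157.95 − 1.35×50.6466 = 89.5771.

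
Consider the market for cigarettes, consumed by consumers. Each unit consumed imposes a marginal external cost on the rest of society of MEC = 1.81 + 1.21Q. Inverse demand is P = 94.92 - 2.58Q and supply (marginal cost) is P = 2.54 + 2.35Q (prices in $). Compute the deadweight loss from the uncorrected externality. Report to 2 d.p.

DWL = $48.81

Market equilibrium (private): 2.54 + 2.35Q = 94.92 - 2.58Q → Q_m = 18.7383.
Social marginal benefit = demand − MEC = 93.11 - 3.79Q.
Set SMB = MC: 93.11 - 3.79Q = 2.54 + 2.35Q → Q* = 14.7508.
Between Q* and Q_m the wedge MC − SMB runs linearly from 0 to MEC(Q_m), so the loss is a triangle.
DWL = ½ × 3.9875 × 24.4834 = 48.8138.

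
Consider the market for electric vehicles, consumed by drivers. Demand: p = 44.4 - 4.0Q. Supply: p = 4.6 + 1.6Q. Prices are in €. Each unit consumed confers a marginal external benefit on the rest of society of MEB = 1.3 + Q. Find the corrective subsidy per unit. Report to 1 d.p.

subsidy = €10.2 per unit

Social marginal benefit = demand + MEB = 45.7 - 3.0Q.
Set SMB = MC: 45.7 - 3.0Q = 4.6 + 1.6Q → Q* = 8.9348.
The Pigouvian subsidy equals MEB at Q*: 1.3 + 1.0×8.9348 = 10.2348.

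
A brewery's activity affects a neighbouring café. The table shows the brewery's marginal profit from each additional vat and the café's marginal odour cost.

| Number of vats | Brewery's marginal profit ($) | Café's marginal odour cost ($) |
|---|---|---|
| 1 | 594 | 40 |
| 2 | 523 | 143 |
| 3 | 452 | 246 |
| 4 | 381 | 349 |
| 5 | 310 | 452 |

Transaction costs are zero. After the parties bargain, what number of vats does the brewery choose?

4

Bargaining reaches the level where marginal profit last exceeds marginal odour cost.
That holds through level 4 (381 ≥ 349) but not at 5 (310 < 452).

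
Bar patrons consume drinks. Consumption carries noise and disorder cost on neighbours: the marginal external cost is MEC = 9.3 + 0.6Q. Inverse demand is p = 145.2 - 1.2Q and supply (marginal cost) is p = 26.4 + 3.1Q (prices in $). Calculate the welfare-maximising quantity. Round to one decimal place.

Q* = 22.3

Social marginal benefit = demand − MEC = 135.9 - 1.8Q.
Set SMB = MC: 135.9 - 1.8Q = 26.4 + 3.1Q → Q* = 22.3469.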